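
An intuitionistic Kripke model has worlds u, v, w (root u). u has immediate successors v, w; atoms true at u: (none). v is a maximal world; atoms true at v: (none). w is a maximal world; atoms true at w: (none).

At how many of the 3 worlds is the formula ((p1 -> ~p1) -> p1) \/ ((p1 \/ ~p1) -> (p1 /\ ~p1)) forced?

u: does not force it — u ||-/- ((p1 -> ~p1) -> p1) \/ ((p1 \/ ~p1) -> (p1 /\ ~p1)): neither disjunct is forced at u.
v: does not force it — v ||-/- ((p1 -> ~p1) -> p1) \/ ((p1 \/ ~p1) -> (p1 /\ ~p1)): neither disjunct is forced at v.
w: does not force it — w ||-/- ((p1 -> ~p1) -> p1) \/ ((p1 \/ ~p1) -> (p1 /\ ~p1)): neither disjunct is forced at w.
Worlds forcing the formula: { }.

0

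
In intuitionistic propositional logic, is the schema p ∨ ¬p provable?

No

This is the law of excluded middle, which is not intuitionistically valid.
A Kripke countermodel: worlds u, v; order generated by u ≤ v; atoms true at each world — u:{}; v:{p}.
u ⊮ p ∨ ¬p: neither disjunct is forced at u.
u lacks atom p, so u ⊮ p.
So the root u does not force the formula.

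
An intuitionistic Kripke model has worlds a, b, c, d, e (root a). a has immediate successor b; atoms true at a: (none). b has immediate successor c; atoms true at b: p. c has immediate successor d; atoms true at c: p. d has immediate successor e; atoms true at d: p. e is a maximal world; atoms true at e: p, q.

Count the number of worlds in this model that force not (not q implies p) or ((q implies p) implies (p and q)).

a: does not force it — a does not force not (not q implies p) or ((q implies p) implies (p and q)): neither disjunct is forced at a.
b: does not force it.
c: does not force it.
d: does not force it.
e: forces it.
Worlds forcing the formula: {e}.

1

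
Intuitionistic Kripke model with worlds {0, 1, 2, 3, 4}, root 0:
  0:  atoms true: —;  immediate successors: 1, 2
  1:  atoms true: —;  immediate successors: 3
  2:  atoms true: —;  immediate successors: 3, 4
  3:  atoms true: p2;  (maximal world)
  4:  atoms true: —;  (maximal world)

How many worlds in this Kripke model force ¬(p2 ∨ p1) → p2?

0: does not force it — 0 ⊮ ¬(p2 ∨ p1) → p2: at the accessible world 4, 4 ⊩ ¬(p2 ∨ p1) but 4 ⊮ p2.
1: forces it.
2: does not force it — 2 ⊮ ¬(p2 ∨ p1) → p2: at the accessible world 4, 4 ⊩ ¬(p2 ∨ p1) but 4 ⊮ p2.
3: forces it.
4: does not force it — 4 ⊮ ¬(p2 ∨ p1) → p2: already at 4 itself, 4 ⊩ ¬(p2 ∨ p1) but 4 ⊮ p2.
Worlds forcing the formula: {1, 3}.

2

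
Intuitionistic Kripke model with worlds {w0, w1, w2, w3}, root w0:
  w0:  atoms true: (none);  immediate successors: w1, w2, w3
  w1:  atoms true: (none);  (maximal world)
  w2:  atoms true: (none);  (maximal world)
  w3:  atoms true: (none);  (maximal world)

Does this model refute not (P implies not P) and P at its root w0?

Yes

w0 does not force not (P implies not P) and P since w0 fails not (P implies not P).
So the root w0 does not force not (P implies not P) and P; the model is a countermodel.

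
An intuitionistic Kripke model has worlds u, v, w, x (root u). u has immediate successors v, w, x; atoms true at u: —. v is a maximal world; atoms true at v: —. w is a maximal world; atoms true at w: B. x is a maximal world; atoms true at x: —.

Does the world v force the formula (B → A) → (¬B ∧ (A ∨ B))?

No

v ⊮ (B → A) → (¬B ∧ (A ∨ B)): already at v itself, v ⊩ B → A but v ⊮ ¬B ∧ (A ∨ B).
v ⊮ ¬B ∧ (A ∨ B) since v fails A ∨ B.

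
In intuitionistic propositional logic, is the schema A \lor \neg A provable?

No

This is the law of excluded middle, which is not intuitionistically valid.
A Kripke countermodel: worlds w0, w1; order generated by w0 \le w1; atoms true at each world — w0:{}; w1:{A}.
w0 \nVdash A \lor \neg A: neither disjunct is forced at w0.
w0 lacks atom A, so w0 \nVdash A.
So the root w0 does not force the formula.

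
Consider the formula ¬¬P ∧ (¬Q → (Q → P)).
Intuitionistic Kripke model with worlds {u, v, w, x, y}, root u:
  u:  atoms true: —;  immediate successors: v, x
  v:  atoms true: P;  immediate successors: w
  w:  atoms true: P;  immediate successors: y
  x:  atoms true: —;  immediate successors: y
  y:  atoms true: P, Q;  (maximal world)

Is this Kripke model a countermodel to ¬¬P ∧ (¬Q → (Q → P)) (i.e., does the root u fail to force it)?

No

u ⊩ ¬¬P ∧ (¬Q → (Q → P)) since u forces both conjuncts.
So the root u forces ¬¬P ∧ (¬Q → (Q → P)); the model is not a countermodel.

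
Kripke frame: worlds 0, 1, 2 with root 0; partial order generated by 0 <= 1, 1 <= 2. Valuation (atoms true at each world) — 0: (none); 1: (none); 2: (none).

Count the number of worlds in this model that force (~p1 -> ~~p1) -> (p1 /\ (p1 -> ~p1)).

3

0: forces it.
1: forces it.
2: forces it.
Worlds forcing the formula: {0, 1, 2}.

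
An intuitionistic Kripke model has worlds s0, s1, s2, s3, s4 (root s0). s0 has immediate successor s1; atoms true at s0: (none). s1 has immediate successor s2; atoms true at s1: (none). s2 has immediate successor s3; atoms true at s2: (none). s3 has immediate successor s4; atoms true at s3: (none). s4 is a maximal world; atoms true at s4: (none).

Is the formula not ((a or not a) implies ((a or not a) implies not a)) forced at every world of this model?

No

Not every world: s0 does not force not ((a or not a) implies ((a or not a) implies not a)).
s0 does not force not ((a or not a) implies ((a or not a) implies not a)) since s0 is accessible from s0 and s0 forces (a or not a) implies ((a or not a) implies not a).
s0 forces (a or not a) implies ((a or not a) implies not a): every world accessible from s0 that forces a or not a (namely s0, s1, s2, s3, s4) also forces (a or not a) implies not a.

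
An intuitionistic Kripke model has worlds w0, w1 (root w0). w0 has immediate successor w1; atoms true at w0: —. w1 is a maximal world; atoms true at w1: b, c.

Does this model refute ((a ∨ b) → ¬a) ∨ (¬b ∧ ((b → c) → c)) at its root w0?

No

w0 ⊩ ((a ∨ b) → ¬a) ∨ (¬b ∧ ((b → c) → c)) via the disjunct (a ∨ b) → ¬a.
So the root w0 forces ((a ∨ b) → ¬a) ∨ (¬b ∧ ((b → c) → c)); the model is not a countermodel.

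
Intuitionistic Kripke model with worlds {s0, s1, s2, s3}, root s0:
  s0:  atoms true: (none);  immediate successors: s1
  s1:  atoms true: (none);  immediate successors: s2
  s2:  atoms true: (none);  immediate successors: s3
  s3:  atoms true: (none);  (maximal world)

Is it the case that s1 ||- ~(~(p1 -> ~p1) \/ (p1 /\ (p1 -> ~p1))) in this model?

Yes

s1 ||- ~(~(p1 -> ~p1) \/ (p1 /\ (p1 -> ~p1))): no world accessible from s1 forces ~(p1 -> ~p1) \/ (p1 /\ (p1 -> ~p1)).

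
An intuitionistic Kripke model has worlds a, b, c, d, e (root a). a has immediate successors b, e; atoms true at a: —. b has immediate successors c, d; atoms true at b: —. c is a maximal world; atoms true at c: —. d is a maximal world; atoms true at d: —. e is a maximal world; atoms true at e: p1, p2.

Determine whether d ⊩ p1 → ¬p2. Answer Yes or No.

Yes

d ⊩ p1 → ¬p2 vacuously: no world accessible from d forces the antecedent p1.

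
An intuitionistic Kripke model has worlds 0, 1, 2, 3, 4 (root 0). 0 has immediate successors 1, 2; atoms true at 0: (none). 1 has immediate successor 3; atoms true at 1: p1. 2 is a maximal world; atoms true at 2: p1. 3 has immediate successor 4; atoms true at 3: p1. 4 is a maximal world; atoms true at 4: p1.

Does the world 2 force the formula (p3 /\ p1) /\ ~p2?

2 ||-/- (p3 /\ p1) /\ ~p2 since 2 fails p3 /\ p1.

No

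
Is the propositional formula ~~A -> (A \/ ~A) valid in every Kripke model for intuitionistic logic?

No

This is a variant of double-negation elimination (deriving excluded middle from double negation), which is not intuitionistically valid.
A Kripke countermodel: worlds a, b; order generated by a <= b; atoms true at each world — a:{}; b:{A}.
a ||-/- ~~A -> (A \/ ~A): already at a itself, a ||- ~~A but a ||-/- A \/ ~A.
a ||-/- A \/ ~A: neither disjunct is forced at a.
a lacks atom A, so a ||-/- A.
So the root a does not force the formula.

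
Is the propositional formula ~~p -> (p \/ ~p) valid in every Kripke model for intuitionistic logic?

No

This is a variant of double-negation elimination (deriving excluded middle from double negation), which is not intuitionistically valid.
A Kripke countermodel: worlds s0, s1; order generated by s0 <= s1; atoms true at each world — s0:{}; s1:{p}.
s0 ||-/- ~~p -> (p \/ ~p): already at s0 itself, s0 ||- ~~p but s0 ||-/- p \/ ~p.
s0 ||-/- p \/ ~p: neither disjunct is forced at s0.
s0 lacks atom p, so s0 ||-/- p.
So the root s0 does not force the formula.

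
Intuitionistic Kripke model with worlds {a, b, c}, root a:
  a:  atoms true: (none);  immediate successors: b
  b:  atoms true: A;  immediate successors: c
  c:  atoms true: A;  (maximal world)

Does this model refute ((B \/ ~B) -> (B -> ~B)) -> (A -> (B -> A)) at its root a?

No

a ||- ((B \/ ~B) -> (B -> ~B)) -> (A -> (B -> A)): every world accessible from a that forces (B \/ ~B) -> (B -> ~B) (namely a, b, c) also forces A -> (B -> A).
So the root a forces ((B \/ ~B) -> (B -> ~B)) -> (A -> (B -> A)); the model is not a countermodel.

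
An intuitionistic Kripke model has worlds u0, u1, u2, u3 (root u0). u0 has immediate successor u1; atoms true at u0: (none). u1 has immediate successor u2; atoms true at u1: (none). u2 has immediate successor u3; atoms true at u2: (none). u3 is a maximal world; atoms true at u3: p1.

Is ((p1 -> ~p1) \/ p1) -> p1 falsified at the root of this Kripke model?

u0 ||- ((p1 -> ~p1) \/ p1) -> p1: every world accessible from u0 that forces (p1 -> ~p1) \/ p1 (namely u3) also forces p1.
So the root u0 forces ((p1 -> ~p1) \/ p1) -> p1; the model is not a countermodel.

No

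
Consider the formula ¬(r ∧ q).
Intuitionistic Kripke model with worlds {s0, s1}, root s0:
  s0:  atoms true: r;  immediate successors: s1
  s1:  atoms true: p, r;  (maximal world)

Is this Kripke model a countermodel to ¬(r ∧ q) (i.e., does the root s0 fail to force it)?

s0 ⊩ ¬(r ∧ q): no world accessible from s0 forces r ∧ q.
So the root s0 forces ¬(r ∧ q); the model is not a countermodel.

No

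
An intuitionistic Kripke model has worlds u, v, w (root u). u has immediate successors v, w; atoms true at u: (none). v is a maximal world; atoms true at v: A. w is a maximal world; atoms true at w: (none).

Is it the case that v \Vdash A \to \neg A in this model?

v \nVdash A \to \neg A: already at v itself, v \Vdash A but v \nVdash \neg A.
v \nVdash \neg A since v is accessible from v and v \Vdash A.

No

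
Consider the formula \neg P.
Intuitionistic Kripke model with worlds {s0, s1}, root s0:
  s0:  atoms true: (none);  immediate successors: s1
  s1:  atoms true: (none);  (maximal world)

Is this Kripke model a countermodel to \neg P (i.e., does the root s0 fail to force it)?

s0 \Vdash \neg P: no world accessible from s0 forces P.
So the root s0 forces \neg P; the model is not a countermodel.

No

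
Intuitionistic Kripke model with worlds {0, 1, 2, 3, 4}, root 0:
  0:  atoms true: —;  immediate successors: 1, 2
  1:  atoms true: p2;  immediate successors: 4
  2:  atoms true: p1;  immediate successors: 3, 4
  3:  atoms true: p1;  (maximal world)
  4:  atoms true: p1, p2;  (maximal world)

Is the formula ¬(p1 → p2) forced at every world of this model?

No

Not every world: 0 ⊮ ¬(p1 → p2).
0 ⊮ ¬(p1 → p2) since 1 is accessible from 0 and 1 ⊩ p1 → p2.
1 ⊩ p1 → p2: every world accessible from 1 that forces p1 (namely 4) also forces p2.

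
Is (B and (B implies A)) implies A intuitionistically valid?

Yes

This is modus ponens in implicational form, which is intuitionistically derivable.
If a world forces B and B implies A, then applying the implication at that world (which is accessible from itself) gives A.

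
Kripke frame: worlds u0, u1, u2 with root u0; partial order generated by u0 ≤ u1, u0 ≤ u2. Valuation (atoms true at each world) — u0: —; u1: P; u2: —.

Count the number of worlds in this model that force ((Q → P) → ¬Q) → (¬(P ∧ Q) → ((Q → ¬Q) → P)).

u0: does not force it — u0 ⊮ ((Q → P) → ¬Q) → (¬(P ∧ Q) → ((Q → ¬Q) → P)): already at u0 itself, u0 ⊩ (Q → P) → ¬Q but u0 ⊮ ¬(P ∧ Q) → ((Q → ¬Q) → P).
u1: forces it.
u2: does not force it — u2 ⊮ ((Q → P) → ¬Q) → (¬(P ∧ Q) → ((Q → ¬Q) → P)): already at u2 itself, u2 ⊩ (Q → P) → ¬Q but u2 ⊮ ¬(P ∧ Q) → ((Q → ¬Q) → P).
Worlds forcing the formula: {u1}.

1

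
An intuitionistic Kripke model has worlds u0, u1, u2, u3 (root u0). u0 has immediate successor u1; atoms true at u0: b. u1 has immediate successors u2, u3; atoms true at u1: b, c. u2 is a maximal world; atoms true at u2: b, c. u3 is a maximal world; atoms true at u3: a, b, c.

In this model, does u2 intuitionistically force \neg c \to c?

u2 \Vdash \neg c \to c vacuously: no world accessible from u2 forces the antecedent \neg c.

Yes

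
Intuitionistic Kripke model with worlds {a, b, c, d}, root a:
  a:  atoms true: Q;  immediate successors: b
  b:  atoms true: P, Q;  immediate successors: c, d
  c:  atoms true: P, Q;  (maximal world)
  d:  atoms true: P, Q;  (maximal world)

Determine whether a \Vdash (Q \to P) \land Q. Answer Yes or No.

No

a \nVdash (Q \to P) \land Q since a fails Q \to P.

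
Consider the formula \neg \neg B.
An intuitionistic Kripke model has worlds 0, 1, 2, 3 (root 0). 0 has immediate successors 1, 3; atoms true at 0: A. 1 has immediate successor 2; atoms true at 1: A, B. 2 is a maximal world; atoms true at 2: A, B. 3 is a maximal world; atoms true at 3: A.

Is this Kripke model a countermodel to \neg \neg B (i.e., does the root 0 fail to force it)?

Yes

0 \nVdash \neg \neg B since 3 is accessible from 0 and 3 \Vdash \neg B.
3 \Vdash \neg B: no world accessible from 3 forces B.
So the root 0 does not force \neg \neg B; the model is a countermodel.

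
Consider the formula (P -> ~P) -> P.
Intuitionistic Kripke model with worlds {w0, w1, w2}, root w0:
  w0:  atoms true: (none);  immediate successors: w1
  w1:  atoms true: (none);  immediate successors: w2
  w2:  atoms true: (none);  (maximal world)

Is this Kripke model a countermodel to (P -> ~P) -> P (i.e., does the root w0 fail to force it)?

Yes

w0 ||-/- (P -> ~P) -> P: already at w0 itself, w0 ||- P -> ~P but w0 ||-/- P.
w0 lacks atom P, so w0 ||-/- P.
So the root w0 does not force (P -> ~P) -> P; the model is a countermodel.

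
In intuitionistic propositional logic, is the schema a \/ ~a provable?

This is the law of excluded middle, which is not intuitionistically valid.
A Kripke countermodel: worlds w0, w1; order generated by w0 <= w1; atoms true at each world — w0:{}; w1:{a}.
w0 ||-/- a \/ ~a: neither disjunct is forced at w0.
w0 lacks atom a, so w0 ||-/- a.
So the root w0 does not force the formula.

No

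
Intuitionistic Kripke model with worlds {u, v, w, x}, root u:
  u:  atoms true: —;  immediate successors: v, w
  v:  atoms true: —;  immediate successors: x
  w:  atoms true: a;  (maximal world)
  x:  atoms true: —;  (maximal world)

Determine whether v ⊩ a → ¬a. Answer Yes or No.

Yes

v ⊩ a → ¬a vacuously: no world accessible from v forces the antecedent a.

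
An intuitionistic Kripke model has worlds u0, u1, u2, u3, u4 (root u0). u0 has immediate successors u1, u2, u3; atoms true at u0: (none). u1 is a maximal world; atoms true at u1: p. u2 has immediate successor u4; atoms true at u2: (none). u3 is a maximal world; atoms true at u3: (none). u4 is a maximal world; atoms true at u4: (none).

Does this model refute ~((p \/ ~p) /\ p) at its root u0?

Yes

u0 ||-/- ~((p \/ ~p) /\ p) since u1 is accessible from u0 and u1 ||- (p \/ ~p) /\ p.
u1 ||- (p \/ ~p) /\ p since u1 forces both conjuncts.
So the root u0 does not force ~((p \/ ~p) /\ p); the model is a countermodel.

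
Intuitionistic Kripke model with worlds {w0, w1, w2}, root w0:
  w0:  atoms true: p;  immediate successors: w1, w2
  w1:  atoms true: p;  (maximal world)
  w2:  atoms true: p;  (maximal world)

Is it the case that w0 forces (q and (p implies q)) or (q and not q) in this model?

w0 does not force (q and (p implies q)) or (q and not q): neither disjunct is forced at w0.
w0 does not force q and (p implies q) since w0 fails q.

No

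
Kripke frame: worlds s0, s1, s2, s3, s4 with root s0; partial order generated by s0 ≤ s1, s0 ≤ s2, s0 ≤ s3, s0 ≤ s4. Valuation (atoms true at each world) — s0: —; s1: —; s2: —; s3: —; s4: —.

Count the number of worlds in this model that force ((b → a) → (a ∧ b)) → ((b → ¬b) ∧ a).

s0: forces it.
s1: forces it.
s2: forces it.
s3: forces it.
s4: forces it.
Worlds forcing the formula: {s0, s1, s2, s3, s4}.

5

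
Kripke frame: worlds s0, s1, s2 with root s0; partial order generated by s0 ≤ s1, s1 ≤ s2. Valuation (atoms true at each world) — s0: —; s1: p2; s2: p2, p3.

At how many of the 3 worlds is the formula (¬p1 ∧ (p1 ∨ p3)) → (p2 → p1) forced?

0

s0: does not force it — s0 ⊮ (¬p1 ∧ (p1 ∨ p3)) → (p2 → p1): at the accessible world s2, s2 ⊩ ¬p1 ∧ (p1 ∨ p3) but s2 ⊮ p2 → p1.
s1: does not force it.
s2: does not force it.
Worlds forcing the formula: { }.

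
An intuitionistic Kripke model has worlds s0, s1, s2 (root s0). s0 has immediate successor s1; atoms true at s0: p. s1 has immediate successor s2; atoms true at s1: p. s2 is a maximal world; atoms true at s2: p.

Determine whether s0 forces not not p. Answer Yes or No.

Yes

s0 forces not not p: no world accessible from s0 forces not p.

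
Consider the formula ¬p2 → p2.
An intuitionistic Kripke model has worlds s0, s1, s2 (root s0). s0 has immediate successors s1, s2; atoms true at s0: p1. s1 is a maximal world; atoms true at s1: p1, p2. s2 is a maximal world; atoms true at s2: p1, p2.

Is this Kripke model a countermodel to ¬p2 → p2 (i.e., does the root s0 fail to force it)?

s0 ⊩ ¬p2 → p2 vacuously: no world accessible from s0 forces the antecedent ¬p2.
So the root s0 forces ¬p2 → p2; the model is not a countermodel.

No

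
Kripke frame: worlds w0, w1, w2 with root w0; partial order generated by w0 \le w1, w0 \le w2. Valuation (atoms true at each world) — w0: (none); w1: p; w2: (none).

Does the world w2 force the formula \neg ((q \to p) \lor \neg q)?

w2 \nVdash \neg ((q \to p) \lor \neg q) since w2 is accessible from w2 and w2 \Vdash (q \to p) \lor \neg q.
w2 \Vdash (q \to p) \lor \neg q via the disjunct q \to p.

No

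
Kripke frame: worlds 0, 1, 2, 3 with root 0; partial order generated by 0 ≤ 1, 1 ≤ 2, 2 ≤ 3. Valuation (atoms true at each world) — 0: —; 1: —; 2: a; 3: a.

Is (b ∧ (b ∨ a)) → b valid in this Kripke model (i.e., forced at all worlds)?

Yes

0 ⊩ (b ∧ (b ∨ a)) → b vacuously: no world accessible from 0 forces the antecedent b ∧ (b ∨ a).
Since the root 0 forces (b ∧ (b ∨ a)) → b and forcing is persistent (monotone upward), every world forces it.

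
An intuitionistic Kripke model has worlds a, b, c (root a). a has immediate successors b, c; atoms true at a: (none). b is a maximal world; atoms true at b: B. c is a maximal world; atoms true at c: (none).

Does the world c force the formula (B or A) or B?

c does not force (B or A) or B: neither disjunct is forced at c.
c does not force B or A: neither disjunct is forced at c.
c lacks atom B, so c does not force B.

No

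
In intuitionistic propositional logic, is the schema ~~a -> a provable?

This is double-negation elimination, which is not intuitionistically valid.
A Kripke countermodel: worlds u0, u1; order generated by u0 <= u1; atoms true at each world — u0:{}; u1:{a}.
u0 ||-/- ~~a -> a: already at u0 itself, u0 ||- ~~a but u0 ||-/- a.
u0 lacks atom a, so u0 ||-/- a.
So the root u0 does not force the formula.

No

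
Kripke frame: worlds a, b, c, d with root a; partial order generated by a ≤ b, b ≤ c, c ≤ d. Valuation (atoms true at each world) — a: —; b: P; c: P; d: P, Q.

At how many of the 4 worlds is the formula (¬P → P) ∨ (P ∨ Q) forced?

a: forces it.
b: forces it.
c: forces it.
d: forces it.
Worlds forcing the formula: {a, b, c, d}.

4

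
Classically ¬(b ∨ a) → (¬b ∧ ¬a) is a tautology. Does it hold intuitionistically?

This is a constructively valid De Morgan direction (negated disjunction to conjunction of negations), which is intuitionistically derivable.
From ¬(b ∨ a): if b held then b ∨ a would, contradiction — so ¬b; similarly ¬a.

Yes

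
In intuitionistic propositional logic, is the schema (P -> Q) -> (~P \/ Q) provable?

This is the material-implication-as-disjunction principle, which is not intuitionistically valid.
A Kripke countermodel: worlds 0, 1; order generated by 0 <= 1; atoms true at each world — 0:{}; 1:{P,Q}.
0 ||-/- (P -> Q) -> (~P \/ Q): already at 0 itself, 0 ||- P -> Q but 0 ||-/- ~P \/ Q.
0 ||-/- ~P \/ Q: neither disjunct is forced at 0.
0 ||-/- ~P since 1 is accessible from 0 and 1 ||- P.
So the root 0 does not force the formula.

No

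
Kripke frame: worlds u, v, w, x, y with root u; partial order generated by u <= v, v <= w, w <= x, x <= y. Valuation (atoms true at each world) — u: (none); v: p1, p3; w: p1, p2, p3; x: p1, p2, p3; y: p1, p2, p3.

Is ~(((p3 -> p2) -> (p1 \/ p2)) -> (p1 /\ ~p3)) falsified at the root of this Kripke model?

No

u ||- ~(((p3 -> p2) -> (p1 \/ p2)) -> (p1 /\ ~p3)): no world accessible from u forces ((p3 -> p2) -> (p1 \/ p2)) -> (p1 /\ ~p3).
So the root u forces ~(((p3 -> p2) -> (p1 \/ p2)) -> (p1 /\ ~p3)); the model is not a countermodel.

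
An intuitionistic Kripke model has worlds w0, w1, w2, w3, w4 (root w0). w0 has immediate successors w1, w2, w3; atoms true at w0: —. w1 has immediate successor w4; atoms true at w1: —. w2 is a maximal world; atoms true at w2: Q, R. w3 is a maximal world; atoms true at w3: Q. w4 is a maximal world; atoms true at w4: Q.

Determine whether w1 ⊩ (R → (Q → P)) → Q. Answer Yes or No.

w1 ⊮ (R → (Q → P)) → Q: already at w1 itself, w1 ⊩ R → (Q → P) but w1 ⊮ Q.
w1 lacks atom Q, so w1 ⊮ Q.

No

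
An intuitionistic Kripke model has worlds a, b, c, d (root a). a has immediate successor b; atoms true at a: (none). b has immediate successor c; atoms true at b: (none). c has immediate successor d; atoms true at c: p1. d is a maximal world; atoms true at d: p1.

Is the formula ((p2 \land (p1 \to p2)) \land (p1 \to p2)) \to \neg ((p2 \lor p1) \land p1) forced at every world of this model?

a \Vdash ((p2 \land (p1 \to p2)) \land (p1 \to p2)) \to \neg ((p2 \lor p1) \land p1) vacuously: no world accessible from a forces the antecedent (p2 \land (p1 \to p2)) \land (p1 \to p2).
Since the root a forces ((p2 \land (p1 \to p2)) \land (p1 \to p2)) \to \neg ((p2 \lor p1) \land p1) and forcing is persistent (monotone upward), every world forces it.

Yes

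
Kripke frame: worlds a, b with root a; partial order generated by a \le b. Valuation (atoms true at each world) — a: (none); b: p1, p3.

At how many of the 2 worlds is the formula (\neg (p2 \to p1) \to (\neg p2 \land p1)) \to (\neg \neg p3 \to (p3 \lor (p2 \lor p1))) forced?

1

a: does not force it — a \nVdash (\neg (p2 \to p1) \to (\neg p2 \land p1)) \to (\neg \neg p3 \to (p3 \lor (p2 \lor p1))): already at a itself, a \Vdash \neg (p2 \to p1) \to (\neg p2 \land p1) but a \nVdash \neg \neg p3 \to (p3 \lor (p2 \lor p1)).
b: forces it.
Worlds forcing the formula: {b}.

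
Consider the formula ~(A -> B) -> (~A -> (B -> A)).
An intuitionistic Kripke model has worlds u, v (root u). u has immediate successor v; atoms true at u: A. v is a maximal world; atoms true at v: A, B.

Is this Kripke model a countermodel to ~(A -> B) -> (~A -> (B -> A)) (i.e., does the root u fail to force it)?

No

u ||- ~(A -> B) -> (~A -> (B -> A)) vacuously: no world accessible from u forces the antecedent ~(A -> B).
So the root u forces ~(A -> B) -> (~A -> (B -> A)); the model is not a countermodel.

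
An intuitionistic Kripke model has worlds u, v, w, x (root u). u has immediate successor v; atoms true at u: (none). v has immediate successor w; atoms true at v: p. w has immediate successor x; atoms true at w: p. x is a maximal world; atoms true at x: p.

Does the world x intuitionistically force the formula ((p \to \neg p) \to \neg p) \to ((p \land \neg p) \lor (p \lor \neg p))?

x \Vdash ((p \to \neg p) \to \neg p) \to ((p \land \neg p) \lor (p \lor \neg p)): every world accessible from x that forces (p \to \neg p) \to \neg p (namely x) also forces (p \land \neg p) \lor (p \lor \neg p).

Yes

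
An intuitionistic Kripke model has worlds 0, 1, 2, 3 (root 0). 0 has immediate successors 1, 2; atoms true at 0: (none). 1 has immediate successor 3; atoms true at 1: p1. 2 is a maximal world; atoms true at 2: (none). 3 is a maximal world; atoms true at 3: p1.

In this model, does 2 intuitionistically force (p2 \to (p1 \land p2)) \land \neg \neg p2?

No

2 \nVdash (p2 \to (p1 \land p2)) \land \neg \neg p2 since 2 fails \neg \neg p2.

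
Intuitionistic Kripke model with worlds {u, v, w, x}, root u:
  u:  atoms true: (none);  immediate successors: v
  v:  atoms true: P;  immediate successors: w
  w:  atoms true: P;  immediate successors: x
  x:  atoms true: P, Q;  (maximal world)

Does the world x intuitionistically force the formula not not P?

x forces not not P: no world accessible from x forces not P.

Yes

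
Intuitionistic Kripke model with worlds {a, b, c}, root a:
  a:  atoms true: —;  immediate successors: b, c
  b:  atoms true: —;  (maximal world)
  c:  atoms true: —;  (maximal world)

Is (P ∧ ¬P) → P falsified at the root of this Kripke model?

No

a ⊩ (P ∧ ¬P) → P vacuously: no world accessible from a forces the antecedent P ∧ ¬P.
So the root a forces (P ∧ ¬P) → P; the model is not a countermodel.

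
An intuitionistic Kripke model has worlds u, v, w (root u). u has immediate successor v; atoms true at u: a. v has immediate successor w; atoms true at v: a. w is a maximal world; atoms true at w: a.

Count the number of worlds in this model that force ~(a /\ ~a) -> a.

3

u: forces it.
v: forces it.
w: forces it.
Worlds forcing the formula: {u, v, w}.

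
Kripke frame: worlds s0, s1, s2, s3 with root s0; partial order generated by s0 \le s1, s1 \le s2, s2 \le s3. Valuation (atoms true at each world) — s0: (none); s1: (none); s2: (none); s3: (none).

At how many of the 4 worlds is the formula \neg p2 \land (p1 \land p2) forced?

s0: does not force it — s0 \nVdash \neg p2 \land (p1 \land p2) since s0 fails p1 \land p2.
s1: does not force it — s1 \nVdash \neg p2 \land (p1 \land p2) since s1 fails p1 \land p2.
s2: does not force it — s2 \nVdash \neg p2 \land (p1 \land p2) since s2 fails p1 \land p2.
s3: does not force it.
Worlds forcing the formula: { }.

0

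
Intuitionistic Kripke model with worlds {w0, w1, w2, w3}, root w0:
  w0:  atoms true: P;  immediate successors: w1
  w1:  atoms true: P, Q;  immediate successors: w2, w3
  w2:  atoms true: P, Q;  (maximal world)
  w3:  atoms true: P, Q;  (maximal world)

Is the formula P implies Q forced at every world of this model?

Not every world: w0 does not force P implies Q.
w0 does not force P implies Q: already at w0 itself, w0 forces P but w0 does not force Q.
w0 lacks atom Q, so w0 does not force Q.

No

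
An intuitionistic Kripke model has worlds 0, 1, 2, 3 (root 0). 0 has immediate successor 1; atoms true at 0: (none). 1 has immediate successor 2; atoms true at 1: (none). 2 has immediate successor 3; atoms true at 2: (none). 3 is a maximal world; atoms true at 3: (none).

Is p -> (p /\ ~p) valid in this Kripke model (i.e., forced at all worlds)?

Yes

0 ||- p -> (p /\ ~p) vacuously: no world accessible from 0 forces the antecedent p.
Since the root 0 forces p -> (p /\ ~p) and forcing is persistent (monotone upward), every world forces it.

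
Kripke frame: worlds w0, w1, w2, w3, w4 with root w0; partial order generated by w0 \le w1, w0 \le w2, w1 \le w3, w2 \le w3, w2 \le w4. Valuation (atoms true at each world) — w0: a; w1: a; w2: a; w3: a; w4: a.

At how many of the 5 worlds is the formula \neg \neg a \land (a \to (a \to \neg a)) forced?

0

w0: does not force it — w0 \nVdash \neg \neg a \land (a \to (a \to \neg a)) since w0 fails a \to (a \to \neg a).
w1: does not force it.
w2: does not force it.
w3: does not force it.
w4: does not force it.
Worlds forcing the formula: { }.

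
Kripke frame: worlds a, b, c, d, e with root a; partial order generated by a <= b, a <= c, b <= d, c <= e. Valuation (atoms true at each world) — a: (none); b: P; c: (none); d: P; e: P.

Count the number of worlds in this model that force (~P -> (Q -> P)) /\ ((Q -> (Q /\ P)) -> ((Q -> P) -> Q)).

a: does not force it — a ||-/- (~P -> (Q -> P)) /\ ((Q -> (Q /\ P)) -> ((Q -> P) -> Q)) since a fails (Q -> (Q /\ P)) -> ((Q -> P) -> Q).
b: does not force it — b ||-/- (~P -> (Q -> P)) /\ ((Q -> (Q /\ P)) -> ((Q -> P) -> Q)) since b fails (Q -> (Q /\ P)) -> ((Q -> P) -> Q).
c: does not force it — c ||-/- (~P -> (Q -> P)) /\ ((Q -> (Q /\ P)) -> ((Q -> P) -> Q)) since c fails (Q -> (Q /\ P)) -> ((Q -> P) -> Q).
d: does not force it.
e: does not force it.
Worlds forcing the formula: { }.

0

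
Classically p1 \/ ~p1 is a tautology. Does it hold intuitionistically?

No

This is the law of excluded middle, which is not intuitionistically valid.
A Kripke countermodel: worlds s0, s1; order generated by s0 <= s1; atoms true at each world — s0:{}; s1:{p1}.
s0 ||-/- p1 \/ ~p1: neither disjunct is forced at s0.
s0 lacks atom p1, so s0 ||-/- p1.
So the root s0 does not force the formula.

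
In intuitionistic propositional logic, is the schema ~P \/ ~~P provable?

No

This is the weak law of excluded middle, which is not intuitionistically valid.
A Kripke countermodel: worlds s0, s1, s2; order generated by s0 <= s1, s0 <= s2; atoms true at each world — s0:{}; s1:{P}; s2:{}.
s0 ||-/- ~P \/ ~~P: neither disjunct is forced at s0.
s0 ||-/- ~P since s1 is accessible from s0 and s1 ||- P.
So the root s0 does not force the formula.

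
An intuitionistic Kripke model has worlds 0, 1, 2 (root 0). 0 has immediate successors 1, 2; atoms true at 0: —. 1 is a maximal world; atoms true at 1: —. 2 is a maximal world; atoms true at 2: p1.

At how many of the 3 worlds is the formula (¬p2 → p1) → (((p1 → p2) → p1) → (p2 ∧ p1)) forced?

1

0: does not force it — 0 ⊮ (¬p2 → p1) → (((p1 → p2) → p1) → (p2 ∧ p1)): at the accessible world 2, 2 ⊩ ¬p2 → p1 but 2 ⊮ ((p1 → p2) → p1) → (p2 ∧ p1).
1: forces it.
2: does not force it — 2 ⊮ (¬p2 → p1) → (((p1 → p2) → p1) → (p2 ∧ p1)): already at 2 itself, 2 ⊩ ¬p2 → p1 but 2 ⊮ ((p1 → p2) → p1) → (p2 ∧ p1).
Worlds forcing the formula: {1}.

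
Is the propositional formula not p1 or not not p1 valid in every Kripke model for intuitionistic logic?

This is the weak law of excluded middle, which is not intuitionistically valid.
A Kripke countermodel: worlds w0, w1, w2; order generated by w0 <= w1, w0 <= w2; atoms true at each world — w0:{}; w1:{p1}; w2:{}.
w0 does not force not p1 or not not p1: neither disjunct is forced at w0.
w0 does not force not p1 since w1 is accessible from w0 and w1 forces p1.
So the root w0 does not force the formula.

No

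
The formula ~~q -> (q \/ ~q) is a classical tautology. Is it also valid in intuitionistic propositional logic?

No

This is a variant of double-negation elimination (deriving excluded middle from double negation), which is not intuitionistically valid.
A Kripke countermodel: worlds 0, 1; order generated by 0 <= 1; atoms true at each world — 0:{}; 1:{q}.
0 ||-/- ~~q -> (q \/ ~q): already at 0 itself, 0 ||- ~~q but 0 ||-/- q \/ ~q.
0 ||-/- q \/ ~q: neither disjunct is forced at 0.
0 lacks atom q, so 0 ||-/- q.
So the root 0 does not force the formula.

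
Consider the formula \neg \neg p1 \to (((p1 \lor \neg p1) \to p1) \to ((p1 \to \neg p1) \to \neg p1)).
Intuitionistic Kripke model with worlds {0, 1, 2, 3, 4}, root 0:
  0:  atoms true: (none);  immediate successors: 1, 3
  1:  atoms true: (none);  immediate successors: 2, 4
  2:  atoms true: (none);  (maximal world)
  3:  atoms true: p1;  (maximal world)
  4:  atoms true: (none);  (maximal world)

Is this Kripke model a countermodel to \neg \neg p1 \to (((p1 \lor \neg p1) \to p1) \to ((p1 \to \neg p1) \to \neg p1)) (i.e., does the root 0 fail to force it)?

No

0 \Vdash \neg \neg p1 \to (((p1 \lor \neg p1) \to p1) \to ((p1 \to \neg p1) \to \neg p1)): every world accessible from 0 that forces \neg \neg p1 (namely 3) also forces ((p1 \lor \neg p1) \to p1) \to ((p1 \to \neg p1) \to \neg p1).
So the root 0 forces \neg \neg p1 \to (((p1 \lor \neg p1) \to p1) \to ((p1 \to \neg p1) \to \neg p1)); the model is not a countermodel.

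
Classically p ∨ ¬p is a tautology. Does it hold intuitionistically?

This is the law of excluded middle, which is not intuitionistically valid.
A Kripke countermodel: worlds s0, s1; order generated by s0 ≤ s1; atoms true at each world — s0:{}; s1:{p}.
s0 ⊮ p ∨ ¬p: neither disjunct is forced at s0.
s0 lacks atom p, so s0 ⊮ p.
So the root s0 does not force the formula.

No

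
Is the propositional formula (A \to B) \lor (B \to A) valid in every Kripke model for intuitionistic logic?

No

This is the Gödel–Dummett linearity axiom, which is not intuitionistically valid.
A Kripke countermodel: worlds a, b, c; order generated by a \le b, a \le c; atoms true at each world — a:{}; b:{A}; c:{B}.
a \nVdash (A \to B) \lor (B \to A): neither disjunct is forced at a.
a \nVdash A \to B: at the accessible world b, b \Vdash A but b \nVdash B.
b lacks atom B, so b \nVdash B.
So the root a does not force the formula.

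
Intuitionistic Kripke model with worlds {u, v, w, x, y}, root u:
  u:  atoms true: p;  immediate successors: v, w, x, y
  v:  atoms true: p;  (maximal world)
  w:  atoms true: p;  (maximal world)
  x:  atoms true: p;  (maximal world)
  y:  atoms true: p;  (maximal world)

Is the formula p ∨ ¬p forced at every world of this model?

Yes

u ⊩ p ∨ ¬p via the disjunct p.
Since the root u forces p ∨ ¬p and forcing is persistent (monotone upward), every world forces it.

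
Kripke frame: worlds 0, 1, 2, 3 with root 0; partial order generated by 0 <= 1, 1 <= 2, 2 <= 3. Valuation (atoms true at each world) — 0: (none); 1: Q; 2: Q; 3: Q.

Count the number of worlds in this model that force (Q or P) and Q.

0: does not force it — 0 does not force (Q or P) and Q since 0 fails Q or P.
1: forces it.
2: forces it.
3: forces it.
Worlds forcing the formula: {1, 2, 3}.

3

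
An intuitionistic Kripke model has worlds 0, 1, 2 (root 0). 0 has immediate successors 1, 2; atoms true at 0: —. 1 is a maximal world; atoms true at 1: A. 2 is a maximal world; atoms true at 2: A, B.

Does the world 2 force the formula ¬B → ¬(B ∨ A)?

2 ⊩ ¬B → ¬(B ∨ A) vacuously: no world accessible from 2 forces the antecedent ¬B.

Yes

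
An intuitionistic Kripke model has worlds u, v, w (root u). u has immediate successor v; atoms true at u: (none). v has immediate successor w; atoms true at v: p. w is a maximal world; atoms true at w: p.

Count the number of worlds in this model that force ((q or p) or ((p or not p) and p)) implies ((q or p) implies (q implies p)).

3

u: forces it.
v: forces it.
w: forces it.
Worlds forcing the formula: {u, v, w}.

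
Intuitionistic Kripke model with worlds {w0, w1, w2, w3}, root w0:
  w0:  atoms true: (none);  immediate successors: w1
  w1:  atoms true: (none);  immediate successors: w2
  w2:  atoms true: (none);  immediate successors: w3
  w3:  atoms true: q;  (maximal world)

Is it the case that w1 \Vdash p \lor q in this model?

w1 \nVdash p \lor q: neither disjunct is forced at w1.
w1 lacks atom p, so w1 \nVdash p.

No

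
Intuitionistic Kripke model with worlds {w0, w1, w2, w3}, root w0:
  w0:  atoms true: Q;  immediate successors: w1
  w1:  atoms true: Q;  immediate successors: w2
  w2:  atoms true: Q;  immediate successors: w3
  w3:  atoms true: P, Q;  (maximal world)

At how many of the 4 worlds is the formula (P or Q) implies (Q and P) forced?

1

w0: does not force it — w0 does not force (P or Q) implies (Q and P): already at w0 itself, w0 forces P or Q but w0 does not force Q and P.
w1: does not force it — w1 does not force (P or Q) implies (Q and P): already at w1 itself, w1 forces P or Q but w1 does not force Q and P.
w2: does not force it.
w3: forces it.
Worlds forcing the formula: {w3}.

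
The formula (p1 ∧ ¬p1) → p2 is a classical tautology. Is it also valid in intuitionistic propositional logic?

This is an instance of ex falso quodlibet, which is intuitionistically derivable.
No world can force both p1 and ¬p1, so the antecedent p1 ∧ ¬p1 is never forced and the implication holds vacuously at every world.

Yes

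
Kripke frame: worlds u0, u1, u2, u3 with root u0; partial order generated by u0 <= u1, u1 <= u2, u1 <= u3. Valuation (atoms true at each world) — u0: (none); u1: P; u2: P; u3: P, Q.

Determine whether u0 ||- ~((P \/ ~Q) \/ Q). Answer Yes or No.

No

u0 ||-/- ~((P \/ ~Q) \/ Q) since u1 is accessible from u0 and u1 ||- (P \/ ~Q) \/ Q.
u1 ||- (P \/ ~Q) \/ Q via the disjunct P \/ ~Q.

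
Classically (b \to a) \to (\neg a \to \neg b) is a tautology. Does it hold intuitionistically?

This is the forward direction of contraposition, which is intuitionistically derivable.
Assume b \to a and \neg a. If b held then a would follow, contradicting \neg a; so \neg b.

Yes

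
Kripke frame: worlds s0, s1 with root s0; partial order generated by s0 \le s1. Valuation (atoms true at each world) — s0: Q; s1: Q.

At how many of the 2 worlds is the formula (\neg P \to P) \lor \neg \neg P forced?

0

s0: does not force it — s0 \nVdash (\neg P \to P) \lor \neg \neg P: neither disjunct is forced at s0.
s1: does not force it — s1 \nVdash (\neg P \to P) \lor \neg \neg P: neither disjunct is forced at s1.
Worlds forcing the formula: { }.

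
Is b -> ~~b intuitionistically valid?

This is double-negation introduction, which is intuitionistically derivable.
If a world forces b then every accessible world forces b (persistence), so none forces ~b; hence ~~b.

Yes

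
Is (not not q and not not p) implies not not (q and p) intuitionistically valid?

This is the distribution of double negation over conjunction, which is intuitionistically derivable.
Assume not not q, not not p, and not (q and p). From q we'd get not p (since q and p is refuted), contradicting not not p; so not q, contradicting not not q.

Yes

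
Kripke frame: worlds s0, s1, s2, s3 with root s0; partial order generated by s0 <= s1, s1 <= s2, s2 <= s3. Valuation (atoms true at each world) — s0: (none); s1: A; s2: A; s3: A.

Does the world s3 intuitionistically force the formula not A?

s3 does not force not A since s3 is accessible from s3 and s3 forces A.

No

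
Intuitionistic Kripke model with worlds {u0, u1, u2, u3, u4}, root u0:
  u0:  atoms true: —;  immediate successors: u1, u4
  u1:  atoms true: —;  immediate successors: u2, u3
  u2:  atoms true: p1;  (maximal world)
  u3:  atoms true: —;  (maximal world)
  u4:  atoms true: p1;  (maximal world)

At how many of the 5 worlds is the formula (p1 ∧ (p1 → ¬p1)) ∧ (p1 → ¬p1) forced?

0

u0: does not force it — u0 ⊮ (p1 ∧ (p1 → ¬p1)) ∧ (p1 → ¬p1) since u0 fails p1 ∧ (p1 → ¬p1).
u1: does not force it.
u2: does not force it.
u3: does not force it.
u4: does not force it.
Worlds forcing the formula: { }.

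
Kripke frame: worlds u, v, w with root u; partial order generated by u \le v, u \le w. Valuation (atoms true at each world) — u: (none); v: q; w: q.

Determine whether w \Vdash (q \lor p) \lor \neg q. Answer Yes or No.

Yes

w \Vdash (q \lor p) \lor \neg q via the disjunct q \lor p.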